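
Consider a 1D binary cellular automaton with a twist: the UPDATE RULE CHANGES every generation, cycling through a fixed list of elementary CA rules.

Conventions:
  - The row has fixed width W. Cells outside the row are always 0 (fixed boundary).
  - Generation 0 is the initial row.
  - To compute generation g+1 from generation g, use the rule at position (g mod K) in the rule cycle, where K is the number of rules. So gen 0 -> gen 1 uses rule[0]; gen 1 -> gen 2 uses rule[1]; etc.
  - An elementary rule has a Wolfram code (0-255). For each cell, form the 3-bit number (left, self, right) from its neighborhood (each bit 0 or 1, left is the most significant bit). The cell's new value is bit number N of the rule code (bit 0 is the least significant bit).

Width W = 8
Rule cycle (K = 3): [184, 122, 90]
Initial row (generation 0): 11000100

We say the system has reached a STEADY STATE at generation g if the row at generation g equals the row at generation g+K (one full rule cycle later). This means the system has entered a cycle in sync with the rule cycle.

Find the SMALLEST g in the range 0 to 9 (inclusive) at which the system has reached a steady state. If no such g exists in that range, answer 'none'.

Answer: none

Derivation:
Gen 0: 11000100
Gen 1 (rule 184): 10100010
Gen 2 (rule 122): 01010101
Gen 3 (rule 90): 10000000
Gen 4 (rule 184): 01000000
Gen 5 (rule 122): 10100000
Gen 6 (rule 90): 00010000
Gen 7 (rule 184): 00001000
Gen 8 (rule 122): 00010100
Gen 9 (rule 90): 00100010
Gen 10 (rule 184): 00010001
Gen 11 (rule 122): 00101010
Gen 12 (rule 90): 01000001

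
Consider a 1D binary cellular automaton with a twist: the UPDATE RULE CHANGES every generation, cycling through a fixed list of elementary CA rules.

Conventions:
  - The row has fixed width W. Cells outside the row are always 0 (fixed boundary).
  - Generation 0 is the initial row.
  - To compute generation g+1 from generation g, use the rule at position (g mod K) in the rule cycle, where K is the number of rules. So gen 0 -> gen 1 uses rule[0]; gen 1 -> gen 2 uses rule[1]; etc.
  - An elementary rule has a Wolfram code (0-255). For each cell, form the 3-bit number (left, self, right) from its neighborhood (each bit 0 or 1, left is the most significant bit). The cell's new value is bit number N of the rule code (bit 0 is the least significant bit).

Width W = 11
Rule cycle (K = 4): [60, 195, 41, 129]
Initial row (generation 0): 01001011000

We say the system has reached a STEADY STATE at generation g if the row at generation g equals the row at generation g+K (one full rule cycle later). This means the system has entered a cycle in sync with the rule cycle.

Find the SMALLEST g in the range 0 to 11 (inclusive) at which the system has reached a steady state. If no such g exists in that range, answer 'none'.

Gen 0: 01001011000
Gen 1 (rule 60): 01101110100
Gen 2 (rule 195): 10100110001
Gen 3 (rule 41): 01000100100
Gen 4 (rule 129): 00010000001
Gen 5 (rule 60): 00011000001
Gen 6 (rule 195): 11101011110
Gen 7 (rule 41): 10010110000
Gen 8 (rule 129): 00000000111
Gen 9 (rule 60): 00000000100
Gen 10 (rule 195): 11111111001
Gen 11 (rule 41): 10000000000
Gen 12 (rule 129): 00111111111
Gen 13 (rule 60): 00100000000
Gen 14 (rule 195): 11001111111
Gen 15 (rule 41): 10001000000

Answer: none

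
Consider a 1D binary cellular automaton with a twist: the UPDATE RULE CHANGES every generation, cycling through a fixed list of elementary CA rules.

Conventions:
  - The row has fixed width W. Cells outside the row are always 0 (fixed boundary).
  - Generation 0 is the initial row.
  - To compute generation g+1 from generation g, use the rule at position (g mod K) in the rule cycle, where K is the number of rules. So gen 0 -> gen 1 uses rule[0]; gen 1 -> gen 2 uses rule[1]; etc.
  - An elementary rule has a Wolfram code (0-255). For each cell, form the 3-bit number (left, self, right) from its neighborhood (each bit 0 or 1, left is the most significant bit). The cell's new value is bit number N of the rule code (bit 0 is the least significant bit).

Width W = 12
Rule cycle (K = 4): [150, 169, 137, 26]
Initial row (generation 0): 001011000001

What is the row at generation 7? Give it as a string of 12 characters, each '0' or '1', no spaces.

Gen 0: 001011000001
Gen 1 (rule 150): 011000100011
Gen 2 (rule 169): 010010001010
Gen 3 (rule 137): 000000100000
Gen 4 (rule 26): 000001010000
Gen 5 (rule 150): 000011011000
Gen 6 (rule 169): 111010110011
Gen 7 (rule 137): 110000100010

Answer: 110000100010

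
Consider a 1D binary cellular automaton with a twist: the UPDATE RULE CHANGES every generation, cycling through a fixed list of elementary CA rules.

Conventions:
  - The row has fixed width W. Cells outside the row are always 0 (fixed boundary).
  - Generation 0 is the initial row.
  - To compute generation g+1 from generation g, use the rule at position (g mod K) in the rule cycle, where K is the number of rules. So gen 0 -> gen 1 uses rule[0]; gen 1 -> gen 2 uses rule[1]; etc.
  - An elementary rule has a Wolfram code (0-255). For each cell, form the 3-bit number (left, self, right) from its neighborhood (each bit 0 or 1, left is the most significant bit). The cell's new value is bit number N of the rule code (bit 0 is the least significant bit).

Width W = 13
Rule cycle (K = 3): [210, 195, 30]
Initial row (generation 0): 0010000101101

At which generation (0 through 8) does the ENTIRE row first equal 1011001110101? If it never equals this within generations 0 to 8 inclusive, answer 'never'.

Gen 0: 0010000101101
Gen 1 (rule 210): 0101001000100
Gen 2 (rule 195): 1000010011001
Gen 3 (rule 30): 1100111110111
Gen 4 (rule 210): 0111011110011
Gen 5 (rule 195): 1011001110101
Gen 6 (rule 30): 1010111000101
Gen 7 (rule 210): 0000011101000
Gen 8 (rule 195): 1111101100011

Answer: 5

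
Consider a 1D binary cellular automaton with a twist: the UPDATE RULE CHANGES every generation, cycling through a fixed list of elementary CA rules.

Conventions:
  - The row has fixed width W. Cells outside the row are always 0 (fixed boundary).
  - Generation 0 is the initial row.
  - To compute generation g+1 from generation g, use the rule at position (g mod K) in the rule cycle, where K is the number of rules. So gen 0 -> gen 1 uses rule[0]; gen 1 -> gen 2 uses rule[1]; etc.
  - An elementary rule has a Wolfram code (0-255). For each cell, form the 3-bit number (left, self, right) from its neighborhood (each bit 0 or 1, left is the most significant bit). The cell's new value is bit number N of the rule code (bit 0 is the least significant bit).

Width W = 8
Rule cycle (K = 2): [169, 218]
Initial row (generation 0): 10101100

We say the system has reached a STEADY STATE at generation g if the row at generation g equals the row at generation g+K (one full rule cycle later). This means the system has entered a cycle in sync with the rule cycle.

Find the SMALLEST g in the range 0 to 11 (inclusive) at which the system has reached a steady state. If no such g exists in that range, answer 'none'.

Answer: 4

Derivation:
Gen 0: 10101100
Gen 1 (rule 169): 01011001
Gen 2 (rule 218): 10011110
Gen 3 (rule 169): 00011100
Gen 4 (rule 218): 00111110
Gen 5 (rule 169): 10111100
Gen 6 (rule 218): 00111110
Gen 7 (rule 169): 10111100
Gen 8 (rule 218): 00111110
Gen 9 (rule 169): 10111100
Gen 10 (rule 218): 00111110
Gen 11 (rule 169): 10111100
Gen 12 (rule 218): 00111110
Gen 13 (rule 169): 10111100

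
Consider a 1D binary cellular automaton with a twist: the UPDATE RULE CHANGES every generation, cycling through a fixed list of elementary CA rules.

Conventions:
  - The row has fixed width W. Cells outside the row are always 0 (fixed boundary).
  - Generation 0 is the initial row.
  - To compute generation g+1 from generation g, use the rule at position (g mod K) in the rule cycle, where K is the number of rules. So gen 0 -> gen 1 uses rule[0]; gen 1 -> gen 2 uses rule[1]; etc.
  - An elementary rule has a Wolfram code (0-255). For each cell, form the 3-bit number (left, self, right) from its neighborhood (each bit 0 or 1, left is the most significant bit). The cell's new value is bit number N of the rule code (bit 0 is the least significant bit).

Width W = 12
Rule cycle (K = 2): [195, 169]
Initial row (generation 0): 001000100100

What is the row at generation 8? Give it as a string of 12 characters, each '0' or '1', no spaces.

Answer: 010011011010

Derivation:
Gen 0: 001000100100
Gen 1 (rule 195): 110011001001
Gen 2 (rule 169): 100010000000
Gen 3 (rule 195): 001100111111
Gen 4 (rule 169): 101000111110
Gen 5 (rule 195): 000011011110
Gen 6 (rule 169): 111010111100
Gen 7 (rule 195): 011000011101
Gen 8 (rule 169): 010011011010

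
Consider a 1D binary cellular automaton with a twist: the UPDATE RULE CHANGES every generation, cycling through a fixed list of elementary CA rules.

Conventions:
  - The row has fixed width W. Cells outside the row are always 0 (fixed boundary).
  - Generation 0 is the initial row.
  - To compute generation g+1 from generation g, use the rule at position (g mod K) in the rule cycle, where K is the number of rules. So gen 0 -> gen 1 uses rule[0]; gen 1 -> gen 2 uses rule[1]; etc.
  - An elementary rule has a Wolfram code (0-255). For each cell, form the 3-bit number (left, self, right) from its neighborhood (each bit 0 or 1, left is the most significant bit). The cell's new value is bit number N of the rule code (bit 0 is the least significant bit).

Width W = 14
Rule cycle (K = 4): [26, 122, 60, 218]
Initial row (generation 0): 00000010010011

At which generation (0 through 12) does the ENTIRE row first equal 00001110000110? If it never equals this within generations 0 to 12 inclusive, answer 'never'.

Answer: 3

Derivation:
Gen 0: 00000010010011
Gen 1 (rule 26): 00000101101110
Gen 2 (rule 122): 00001011111011
Gen 3 (rule 60): 00001110000110
Gen 4 (rule 218): 00011111001111
Gen 5 (rule 26): 00110000111000
Gen 6 (rule 122): 01111001101100
Gen 7 (rule 60): 01000101011010
Gen 8 (rule 218): 10101000011001
Gen 9 (rule 26): 00000100110110
Gen 10 (rule 122): 00001011111111
Gen 11 (rule 60): 00001110000000
Gen 12 (rule 218): 00011111000000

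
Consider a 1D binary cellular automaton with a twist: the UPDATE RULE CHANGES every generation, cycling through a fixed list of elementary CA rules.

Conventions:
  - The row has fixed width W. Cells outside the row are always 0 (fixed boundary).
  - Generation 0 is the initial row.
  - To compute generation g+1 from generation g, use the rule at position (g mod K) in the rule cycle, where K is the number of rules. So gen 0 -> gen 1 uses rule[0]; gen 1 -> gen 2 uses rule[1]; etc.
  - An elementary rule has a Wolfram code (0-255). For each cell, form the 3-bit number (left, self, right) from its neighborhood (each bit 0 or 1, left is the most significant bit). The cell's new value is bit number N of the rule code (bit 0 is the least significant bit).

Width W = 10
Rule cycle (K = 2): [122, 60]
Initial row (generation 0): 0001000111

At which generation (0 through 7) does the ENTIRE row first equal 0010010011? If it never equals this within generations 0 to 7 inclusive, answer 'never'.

Answer: never

Derivation:
Gen 0: 0001000111
Gen 1 (rule 122): 0010101101
Gen 2 (rule 60): 0011111011
Gen 3 (rule 122): 0110001111
Gen 4 (rule 60): 0101001000
Gen 5 (rule 122): 1010110100
Gen 6 (rule 60): 1111101110
Gen 7 (rule 122): 1000111011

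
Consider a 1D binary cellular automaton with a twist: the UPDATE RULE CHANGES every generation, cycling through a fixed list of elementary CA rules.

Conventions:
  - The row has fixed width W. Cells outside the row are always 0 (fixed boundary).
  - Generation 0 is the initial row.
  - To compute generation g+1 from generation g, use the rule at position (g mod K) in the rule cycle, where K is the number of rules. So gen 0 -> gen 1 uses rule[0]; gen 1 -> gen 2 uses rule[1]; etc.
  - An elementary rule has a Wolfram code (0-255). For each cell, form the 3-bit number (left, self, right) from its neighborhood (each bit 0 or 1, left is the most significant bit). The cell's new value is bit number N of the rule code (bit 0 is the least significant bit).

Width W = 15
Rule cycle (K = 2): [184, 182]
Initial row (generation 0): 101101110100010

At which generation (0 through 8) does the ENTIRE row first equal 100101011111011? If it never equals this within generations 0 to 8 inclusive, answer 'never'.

Gen 0: 101101110100010
Gen 1 (rule 184): 011011101010001
Gen 2 (rule 182): 100101011111011
Gen 3 (rule 184): 010010111110110
Gen 4 (rule 182): 111111011101001
Gen 5 (rule 184): 111110111010100
Gen 6 (rule 182): 011101010111110
Gen 7 (rule 184): 011010101111101
Gen 8 (rule 182): 100111110111011

Answer: 2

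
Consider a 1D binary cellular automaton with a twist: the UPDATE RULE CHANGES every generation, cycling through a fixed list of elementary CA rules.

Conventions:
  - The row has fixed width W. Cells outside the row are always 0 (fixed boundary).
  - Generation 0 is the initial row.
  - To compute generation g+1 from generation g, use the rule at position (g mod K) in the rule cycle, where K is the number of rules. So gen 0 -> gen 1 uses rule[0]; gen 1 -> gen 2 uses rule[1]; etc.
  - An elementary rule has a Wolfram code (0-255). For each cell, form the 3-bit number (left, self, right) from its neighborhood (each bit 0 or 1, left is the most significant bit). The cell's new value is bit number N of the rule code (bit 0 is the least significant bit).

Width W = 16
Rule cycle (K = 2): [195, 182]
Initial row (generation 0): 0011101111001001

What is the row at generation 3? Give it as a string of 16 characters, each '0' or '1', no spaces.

Gen 0: 0011101111001001
Gen 1 (rule 195): 1101100111010010
Gen 2 (rule 182): 0010011010111111
Gen 3 (rule 195): 1100101000011111

Answer: 1100101000011111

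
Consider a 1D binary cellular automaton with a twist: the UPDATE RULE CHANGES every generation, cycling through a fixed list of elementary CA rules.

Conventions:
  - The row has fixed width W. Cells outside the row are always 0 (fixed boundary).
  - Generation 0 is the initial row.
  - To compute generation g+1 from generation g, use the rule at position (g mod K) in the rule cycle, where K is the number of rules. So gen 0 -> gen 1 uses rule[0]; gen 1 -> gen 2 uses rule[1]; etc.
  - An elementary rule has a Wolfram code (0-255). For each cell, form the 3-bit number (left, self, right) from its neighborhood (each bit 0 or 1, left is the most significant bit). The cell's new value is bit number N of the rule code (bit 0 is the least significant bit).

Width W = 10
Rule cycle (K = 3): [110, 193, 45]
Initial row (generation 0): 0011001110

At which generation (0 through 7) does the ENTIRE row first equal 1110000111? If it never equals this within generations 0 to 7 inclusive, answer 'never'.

Answer: never

Derivation:
Gen 0: 0011001110
Gen 1 (rule 110): 0111011010
Gen 2 (rule 193): 0011001000
Gen 3 (rule 45): 1010001011
Gen 4 (rule 110): 1110011111
Gen 5 (rule 193): 0110001111
Gen 6 (rule 45): 0100101000
Gen 7 (rule 110): 1101111000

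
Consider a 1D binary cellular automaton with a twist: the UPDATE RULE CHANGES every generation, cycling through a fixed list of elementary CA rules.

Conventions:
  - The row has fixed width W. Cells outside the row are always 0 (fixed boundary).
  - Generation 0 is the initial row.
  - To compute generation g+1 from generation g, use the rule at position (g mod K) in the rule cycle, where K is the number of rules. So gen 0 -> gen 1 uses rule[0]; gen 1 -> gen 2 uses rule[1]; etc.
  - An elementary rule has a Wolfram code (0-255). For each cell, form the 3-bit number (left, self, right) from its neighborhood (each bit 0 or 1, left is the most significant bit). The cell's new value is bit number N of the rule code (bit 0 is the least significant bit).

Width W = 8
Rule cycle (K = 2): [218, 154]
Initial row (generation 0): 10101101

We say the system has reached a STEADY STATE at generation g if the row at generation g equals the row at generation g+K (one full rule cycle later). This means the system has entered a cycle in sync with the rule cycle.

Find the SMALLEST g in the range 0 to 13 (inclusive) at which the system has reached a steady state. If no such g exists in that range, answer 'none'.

Gen 0: 10101101
Gen 1 (rule 218): 00001100
Gen 2 (rule 154): 00011010
Gen 3 (rule 218): 00111001
Gen 4 (rule 154): 01110110
Gen 5 (rule 218): 11110111
Gen 6 (rule 154): 11100110
Gen 7 (rule 218): 11111111
Gen 8 (rule 154): 11111110
Gen 9 (rule 218): 11111111
Gen 10 (rule 154): 11111110
Gen 11 (rule 218): 11111111
Gen 12 (rule 154): 11111110
Gen 13 (rule 218): 11111111
Gen 14 (rule 154): 11111110
Gen 15 (rule 218): 11111111

Answer: 7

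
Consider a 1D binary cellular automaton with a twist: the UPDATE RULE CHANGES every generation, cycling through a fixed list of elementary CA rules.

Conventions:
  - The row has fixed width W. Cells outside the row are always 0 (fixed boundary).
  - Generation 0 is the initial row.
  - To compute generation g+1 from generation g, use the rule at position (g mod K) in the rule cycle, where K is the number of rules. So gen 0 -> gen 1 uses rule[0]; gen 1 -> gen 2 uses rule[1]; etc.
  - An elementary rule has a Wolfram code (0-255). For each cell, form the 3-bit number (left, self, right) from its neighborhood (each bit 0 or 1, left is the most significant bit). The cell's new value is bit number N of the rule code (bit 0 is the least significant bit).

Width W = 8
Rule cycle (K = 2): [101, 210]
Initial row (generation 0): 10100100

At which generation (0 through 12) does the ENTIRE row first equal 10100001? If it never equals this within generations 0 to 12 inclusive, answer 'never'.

Gen 0: 10100100
Gen 1 (rule 101): 11100101
Gen 2 (rule 210): 01111000
Gen 3 (rule 101): 00001011
Gen 4 (rule 210): 00010001
Gen 5 (rule 101): 11010101
Gen 6 (rule 210): 01000000
Gen 7 (rule 101): 01011111
Gen 8 (rule 210): 10001111
Gen 9 (rule 101): 10100001
Gen 10 (rule 210): 00010010
Gen 11 (rule 101): 11010010
Gen 12 (rule 210): 01001101

Answer: 9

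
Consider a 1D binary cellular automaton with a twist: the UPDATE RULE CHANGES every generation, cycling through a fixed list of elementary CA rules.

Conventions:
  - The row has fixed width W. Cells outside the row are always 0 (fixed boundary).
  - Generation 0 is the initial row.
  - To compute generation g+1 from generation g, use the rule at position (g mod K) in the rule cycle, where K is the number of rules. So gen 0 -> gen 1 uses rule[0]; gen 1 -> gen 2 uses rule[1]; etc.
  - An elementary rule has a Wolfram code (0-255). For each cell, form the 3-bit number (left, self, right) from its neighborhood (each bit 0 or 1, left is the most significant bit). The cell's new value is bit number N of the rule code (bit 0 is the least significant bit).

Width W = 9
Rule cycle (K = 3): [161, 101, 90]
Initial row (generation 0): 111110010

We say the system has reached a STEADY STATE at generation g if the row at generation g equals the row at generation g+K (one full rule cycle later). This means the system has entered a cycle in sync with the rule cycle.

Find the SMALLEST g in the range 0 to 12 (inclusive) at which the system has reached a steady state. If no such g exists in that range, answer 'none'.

Answer: none

Derivation:
Gen 0: 111110010
Gen 1 (rule 161): 011100000
Gen 2 (rule 101): 000101111
Gen 3 (rule 90): 001001001
Gen 4 (rule 161): 100000000
Gen 5 (rule 101): 101111111
Gen 6 (rule 90): 001000001
Gen 7 (rule 161): 100011100
Gen 8 (rule 101): 101000101
Gen 9 (rule 90): 000101000
Gen 10 (rule 161): 110010011
Gen 11 (rule 101): 010010001
Gen 12 (rule 90): 101101010
Gen 13 (rule 161): 010010100
Gen 14 (rule 101): 010011101
Gen 15 (rule 90): 101110100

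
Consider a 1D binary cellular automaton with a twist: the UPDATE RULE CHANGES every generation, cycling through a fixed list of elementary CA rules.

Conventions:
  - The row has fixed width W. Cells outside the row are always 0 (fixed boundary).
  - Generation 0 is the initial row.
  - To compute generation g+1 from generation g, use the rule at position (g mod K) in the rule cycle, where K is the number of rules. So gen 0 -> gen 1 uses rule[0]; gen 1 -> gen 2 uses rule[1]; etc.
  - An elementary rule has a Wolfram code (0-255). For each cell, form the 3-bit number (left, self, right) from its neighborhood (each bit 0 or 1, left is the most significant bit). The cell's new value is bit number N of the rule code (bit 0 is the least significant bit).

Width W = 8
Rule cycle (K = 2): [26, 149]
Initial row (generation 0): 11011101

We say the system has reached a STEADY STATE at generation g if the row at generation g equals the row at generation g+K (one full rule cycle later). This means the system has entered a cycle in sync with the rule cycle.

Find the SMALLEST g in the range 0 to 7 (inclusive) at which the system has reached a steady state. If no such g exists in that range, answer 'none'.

Gen 0: 11011101
Gen 1 (rule 26): 10010000
Gen 2 (rule 149): 11011111
Gen 3 (rule 26): 10010000
Gen 4 (rule 149): 11011111
Gen 5 (rule 26): 10010000
Gen 6 (rule 149): 11011111
Gen 7 (rule 26): 10010000
Gen 8 (rule 149): 11011111
Gen 9 (rule 26): 10010000

Answer: 1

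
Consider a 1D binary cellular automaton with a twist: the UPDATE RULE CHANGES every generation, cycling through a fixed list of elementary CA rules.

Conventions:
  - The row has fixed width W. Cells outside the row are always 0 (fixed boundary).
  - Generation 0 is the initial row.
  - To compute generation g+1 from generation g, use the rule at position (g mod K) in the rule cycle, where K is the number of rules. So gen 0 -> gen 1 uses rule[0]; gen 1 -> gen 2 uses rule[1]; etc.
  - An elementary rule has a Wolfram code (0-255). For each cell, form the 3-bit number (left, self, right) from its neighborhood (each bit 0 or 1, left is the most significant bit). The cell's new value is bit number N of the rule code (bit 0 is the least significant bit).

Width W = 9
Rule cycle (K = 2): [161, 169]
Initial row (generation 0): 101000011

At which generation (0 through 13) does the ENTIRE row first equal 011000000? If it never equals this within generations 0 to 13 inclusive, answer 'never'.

Answer: never

Derivation:
Gen 0: 101000011
Gen 1 (rule 161): 010011000
Gen 2 (rule 169): 000010011
Gen 3 (rule 161): 111000000
Gen 4 (rule 169): 110011111
Gen 5 (rule 161): 000001110
Gen 6 (rule 169): 111101100
Gen 7 (rule 161): 011010001
Gen 8 (rule 169): 010100100
Gen 9 (rule 161): 001000001
Gen 10 (rule 169): 100011100
Gen 11 (rule 161): 001001001
Gen 12 (rule 169): 100000000
Gen 13 (rule 161): 001111111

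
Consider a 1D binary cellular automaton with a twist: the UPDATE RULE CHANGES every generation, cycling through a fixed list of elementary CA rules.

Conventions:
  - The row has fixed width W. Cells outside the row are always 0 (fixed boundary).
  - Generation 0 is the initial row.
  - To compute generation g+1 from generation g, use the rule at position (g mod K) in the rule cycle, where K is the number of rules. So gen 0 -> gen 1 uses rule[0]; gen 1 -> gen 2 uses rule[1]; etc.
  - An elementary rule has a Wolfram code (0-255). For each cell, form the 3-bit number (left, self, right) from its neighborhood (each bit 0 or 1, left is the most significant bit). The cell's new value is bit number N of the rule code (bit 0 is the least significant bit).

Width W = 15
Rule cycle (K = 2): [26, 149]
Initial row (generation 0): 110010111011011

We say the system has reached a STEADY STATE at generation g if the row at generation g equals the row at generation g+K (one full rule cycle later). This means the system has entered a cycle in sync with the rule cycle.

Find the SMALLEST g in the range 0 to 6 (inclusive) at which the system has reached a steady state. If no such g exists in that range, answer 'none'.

Gen 0: 110010111011011
Gen 1 (rule 26): 101100100010010
Gen 2 (rule 149): 100010111011011
Gen 3 (rule 26): 010100100010010
Gen 4 (rule 149): 010110111011011
Gen 5 (rule 26): 100100100010010
Gen 6 (rule 149): 110110111011011
Gen 7 (rule 26): 100100100010010
Gen 8 (rule 149): 110110111011011

Answer: 5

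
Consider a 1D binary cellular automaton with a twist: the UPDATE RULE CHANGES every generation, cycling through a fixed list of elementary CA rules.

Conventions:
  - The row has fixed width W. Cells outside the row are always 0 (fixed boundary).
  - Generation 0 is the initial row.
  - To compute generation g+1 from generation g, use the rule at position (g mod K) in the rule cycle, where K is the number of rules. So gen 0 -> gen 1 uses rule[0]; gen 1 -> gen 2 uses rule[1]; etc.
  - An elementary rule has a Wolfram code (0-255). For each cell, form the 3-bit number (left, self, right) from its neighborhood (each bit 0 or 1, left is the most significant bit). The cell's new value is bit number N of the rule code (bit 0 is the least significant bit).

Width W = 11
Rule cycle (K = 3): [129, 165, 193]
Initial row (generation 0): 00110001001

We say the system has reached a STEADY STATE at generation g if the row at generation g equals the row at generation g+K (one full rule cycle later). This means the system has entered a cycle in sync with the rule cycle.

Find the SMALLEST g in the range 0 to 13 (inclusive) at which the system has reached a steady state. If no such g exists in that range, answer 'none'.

Answer: none

Derivation:
Gen 0: 00110001001
Gen 1 (rule 129): 10000100000
Gen 2 (rule 165): 10110101111
Gen 3 (rule 193): 00010000111
Gen 4 (rule 129): 11000110010
Gen 5 (rule 165): 00010000010
Gen 6 (rule 193): 11000111000
Gen 7 (rule 129): 00010010011
Gen 8 (rule 165): 11010010000
Gen 9 (rule 193): 01000000111
Gen 10 (rule 129): 00011110010
Gen 11 (rule 165): 11001100010
Gen 12 (rule 193): 01000101000
Gen 13 (rule 129): 00010000011
Gen 14 (rule 165): 11010111000
Gen 15 (rule 193): 01000011011
Gen 16 (rule 129): 00011000000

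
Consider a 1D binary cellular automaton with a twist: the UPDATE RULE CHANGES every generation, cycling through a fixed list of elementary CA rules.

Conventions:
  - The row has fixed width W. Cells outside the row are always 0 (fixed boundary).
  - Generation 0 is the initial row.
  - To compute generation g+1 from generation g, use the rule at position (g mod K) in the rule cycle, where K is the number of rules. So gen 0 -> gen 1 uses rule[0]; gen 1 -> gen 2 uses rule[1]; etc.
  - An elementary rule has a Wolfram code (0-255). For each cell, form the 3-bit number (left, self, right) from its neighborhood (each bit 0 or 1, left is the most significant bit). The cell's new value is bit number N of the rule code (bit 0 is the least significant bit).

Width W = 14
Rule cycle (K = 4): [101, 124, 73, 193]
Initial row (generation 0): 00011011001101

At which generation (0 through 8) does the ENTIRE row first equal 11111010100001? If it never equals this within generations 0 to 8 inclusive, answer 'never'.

Answer: 5

Derivation:
Gen 0: 00011011001101
Gen 1 (rule 101): 11001101000111
Gen 2 (rule 124): 11101111100101
Gen 3 (rule 73): 10101000100000
Gen 4 (rule 193): 00000010001111
Gen 5 (rule 101): 11111010100001
Gen 6 (rule 124): 10001111110001
Gen 7 (rule 73): 00101000010100
Gen 8 (rule 193): 10000011000001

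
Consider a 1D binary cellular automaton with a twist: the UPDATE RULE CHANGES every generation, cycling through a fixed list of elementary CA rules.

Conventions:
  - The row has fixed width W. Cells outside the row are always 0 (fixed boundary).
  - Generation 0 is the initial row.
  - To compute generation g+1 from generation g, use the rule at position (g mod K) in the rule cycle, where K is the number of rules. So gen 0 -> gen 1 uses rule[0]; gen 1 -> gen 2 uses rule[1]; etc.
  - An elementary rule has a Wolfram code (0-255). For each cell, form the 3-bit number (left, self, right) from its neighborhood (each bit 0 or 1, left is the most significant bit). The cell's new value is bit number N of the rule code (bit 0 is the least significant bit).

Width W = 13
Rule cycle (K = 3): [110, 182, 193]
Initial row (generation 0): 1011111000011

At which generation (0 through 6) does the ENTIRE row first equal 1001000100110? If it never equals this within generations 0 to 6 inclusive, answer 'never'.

Gen 0: 1011111000011
Gen 1 (rule 110): 1110001000111
Gen 2 (rule 182): 0101011101010
Gen 3 (rule 193): 0000001100000
Gen 4 (rule 110): 0000011100000
Gen 5 (rule 182): 0000101010000
Gen 6 (rule 193): 1110000000111

Answer: never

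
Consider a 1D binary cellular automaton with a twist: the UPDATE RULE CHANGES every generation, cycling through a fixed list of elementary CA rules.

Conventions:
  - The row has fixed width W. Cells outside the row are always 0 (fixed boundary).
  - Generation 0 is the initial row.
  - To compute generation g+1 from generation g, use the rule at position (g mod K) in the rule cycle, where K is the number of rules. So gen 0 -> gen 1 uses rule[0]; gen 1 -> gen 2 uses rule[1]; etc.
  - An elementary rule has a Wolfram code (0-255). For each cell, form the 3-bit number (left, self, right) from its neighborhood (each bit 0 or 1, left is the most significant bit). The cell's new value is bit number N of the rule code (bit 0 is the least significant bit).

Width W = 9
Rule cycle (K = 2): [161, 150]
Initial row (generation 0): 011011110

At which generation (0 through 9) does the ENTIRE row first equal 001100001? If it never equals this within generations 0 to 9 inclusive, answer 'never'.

Gen 0: 011011110
Gen 1 (rule 161): 000101100
Gen 2 (rule 150): 001100010
Gen 3 (rule 161): 100001000
Gen 4 (rule 150): 110011100
Gen 5 (rule 161): 000001001
Gen 6 (rule 150): 000011111
Gen 7 (rule 161): 111001110
Gen 8 (rule 150): 010110101
Gen 9 (rule 161): 001001010

Answer: never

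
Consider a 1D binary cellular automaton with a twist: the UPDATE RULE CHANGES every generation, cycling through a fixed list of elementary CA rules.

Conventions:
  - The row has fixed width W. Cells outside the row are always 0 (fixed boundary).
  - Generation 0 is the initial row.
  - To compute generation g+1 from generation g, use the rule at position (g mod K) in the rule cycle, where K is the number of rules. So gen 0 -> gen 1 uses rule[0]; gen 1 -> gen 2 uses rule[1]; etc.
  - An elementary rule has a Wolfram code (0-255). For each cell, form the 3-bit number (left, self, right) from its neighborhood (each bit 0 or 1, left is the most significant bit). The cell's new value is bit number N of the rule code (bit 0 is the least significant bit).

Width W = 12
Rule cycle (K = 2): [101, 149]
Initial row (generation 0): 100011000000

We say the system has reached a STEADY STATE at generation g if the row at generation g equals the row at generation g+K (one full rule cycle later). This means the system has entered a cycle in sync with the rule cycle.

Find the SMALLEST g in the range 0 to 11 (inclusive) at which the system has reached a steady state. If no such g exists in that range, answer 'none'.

Answer: 6

Derivation:
Gen 0: 100011000000
Gen 1 (rule 101): 101001011111
Gen 2 (rule 149): 101101001110
Gen 3 (rule 101): 110111000010
Gen 4 (rule 149): 000010111011
Gen 5 (rule 101): 111011001101
Gen 6 (rule 149): 010000100001
Gen 7 (rule 101): 010110101101
Gen 8 (rule 149): 010000100001
Gen 9 (rule 101): 010110101101
Gen 10 (rule 149): 010000100001
Gen 11 (rule 101): 010110101101
Gen 12 (rule 149): 010000100001
Gen 13 (rule 101): 010110101101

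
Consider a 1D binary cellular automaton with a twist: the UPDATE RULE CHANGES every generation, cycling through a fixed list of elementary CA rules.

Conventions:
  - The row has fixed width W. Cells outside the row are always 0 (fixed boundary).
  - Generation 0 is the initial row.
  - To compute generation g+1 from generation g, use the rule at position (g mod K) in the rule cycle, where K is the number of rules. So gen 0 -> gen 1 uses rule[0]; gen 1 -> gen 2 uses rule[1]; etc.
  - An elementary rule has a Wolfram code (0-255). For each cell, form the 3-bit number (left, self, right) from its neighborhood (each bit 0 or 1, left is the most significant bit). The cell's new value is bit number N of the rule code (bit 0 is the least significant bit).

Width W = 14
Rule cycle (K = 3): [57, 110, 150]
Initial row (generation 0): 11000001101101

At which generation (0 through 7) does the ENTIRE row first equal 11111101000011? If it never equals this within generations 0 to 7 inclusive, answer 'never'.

Answer: never

Derivation:
Gen 0: 11000001101101
Gen 1 (rule 57): 10111101011010
Gen 2 (rule 110): 11100111111110
Gen 3 (rule 150): 01011011111101
Gen 4 (rule 57): 00110110000010
Gen 5 (rule 110): 01111110000110
Gen 6 (rule 150): 10111101001001
Gen 7 (rule 57): 01100010100100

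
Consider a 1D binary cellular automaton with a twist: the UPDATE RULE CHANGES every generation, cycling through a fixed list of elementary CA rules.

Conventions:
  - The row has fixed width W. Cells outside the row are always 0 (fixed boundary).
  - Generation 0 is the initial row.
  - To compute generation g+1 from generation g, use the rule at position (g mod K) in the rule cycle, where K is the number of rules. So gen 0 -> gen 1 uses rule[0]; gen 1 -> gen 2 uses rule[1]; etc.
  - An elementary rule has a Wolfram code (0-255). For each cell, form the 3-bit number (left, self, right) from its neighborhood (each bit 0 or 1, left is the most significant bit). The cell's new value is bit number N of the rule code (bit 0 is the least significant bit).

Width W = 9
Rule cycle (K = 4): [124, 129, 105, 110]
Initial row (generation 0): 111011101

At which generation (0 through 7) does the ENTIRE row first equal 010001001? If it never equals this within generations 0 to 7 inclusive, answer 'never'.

Answer: 6

Derivation:
Gen 0: 111011101
Gen 1 (rule 124): 101110111
Gen 2 (rule 129): 000100010
Gen 3 (rule 105): 110001000
Gen 4 (rule 110): 110011000
Gen 5 (rule 124): 111011100
Gen 6 (rule 129): 010001001
Gen 7 (rule 105): 000100000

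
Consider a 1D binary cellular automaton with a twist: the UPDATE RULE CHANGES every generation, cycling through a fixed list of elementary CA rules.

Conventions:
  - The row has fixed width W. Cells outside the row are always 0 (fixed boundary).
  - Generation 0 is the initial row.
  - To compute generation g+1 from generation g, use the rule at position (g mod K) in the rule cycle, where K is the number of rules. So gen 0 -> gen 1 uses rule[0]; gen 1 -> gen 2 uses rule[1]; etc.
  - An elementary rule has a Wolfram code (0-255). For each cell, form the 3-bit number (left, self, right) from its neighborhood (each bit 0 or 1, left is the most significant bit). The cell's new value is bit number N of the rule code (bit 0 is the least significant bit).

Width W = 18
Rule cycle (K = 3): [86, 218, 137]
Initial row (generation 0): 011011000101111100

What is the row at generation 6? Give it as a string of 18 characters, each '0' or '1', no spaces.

Answer: 000011100111100110

Derivation:
Gen 0: 011011000101111100
Gen 1 (rule 86): 101001101100000110
Gen 2 (rule 218): 000111101110001111
Gen 3 (rule 137): 110111001100101110
Gen 4 (rule 86): 010001110111100011
Gen 5 (rule 218): 101011110111110111
Gen 6 (rule 137): 000011100111100110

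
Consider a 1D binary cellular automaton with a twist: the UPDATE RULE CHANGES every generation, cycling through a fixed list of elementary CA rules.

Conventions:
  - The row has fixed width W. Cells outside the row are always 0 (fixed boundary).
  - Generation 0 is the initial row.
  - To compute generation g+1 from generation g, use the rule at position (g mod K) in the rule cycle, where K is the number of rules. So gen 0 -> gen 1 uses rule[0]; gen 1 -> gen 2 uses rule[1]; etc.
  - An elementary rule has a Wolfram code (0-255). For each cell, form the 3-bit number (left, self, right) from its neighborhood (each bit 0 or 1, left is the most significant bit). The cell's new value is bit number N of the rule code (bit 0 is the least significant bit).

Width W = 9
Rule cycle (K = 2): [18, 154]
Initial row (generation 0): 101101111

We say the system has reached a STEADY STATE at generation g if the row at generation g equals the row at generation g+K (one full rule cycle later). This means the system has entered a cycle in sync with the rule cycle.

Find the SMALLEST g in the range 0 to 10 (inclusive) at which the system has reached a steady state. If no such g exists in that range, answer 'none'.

Gen 0: 101101111
Gen 1 (rule 18): 000000000
Gen 2 (rule 154): 000000000
Gen 3 (rule 18): 000000000
Gen 4 (rule 154): 000000000
Gen 5 (rule 18): 000000000
Gen 6 (rule 154): 000000000
Gen 7 (rule 18): 000000000
Gen 8 (rule 154): 000000000
Gen 9 (rule 18): 000000000
Gen 10 (rule 154): 000000000
Gen 11 (rule 18): 000000000
Gen 12 (rule 154): 000000000

Answer: 1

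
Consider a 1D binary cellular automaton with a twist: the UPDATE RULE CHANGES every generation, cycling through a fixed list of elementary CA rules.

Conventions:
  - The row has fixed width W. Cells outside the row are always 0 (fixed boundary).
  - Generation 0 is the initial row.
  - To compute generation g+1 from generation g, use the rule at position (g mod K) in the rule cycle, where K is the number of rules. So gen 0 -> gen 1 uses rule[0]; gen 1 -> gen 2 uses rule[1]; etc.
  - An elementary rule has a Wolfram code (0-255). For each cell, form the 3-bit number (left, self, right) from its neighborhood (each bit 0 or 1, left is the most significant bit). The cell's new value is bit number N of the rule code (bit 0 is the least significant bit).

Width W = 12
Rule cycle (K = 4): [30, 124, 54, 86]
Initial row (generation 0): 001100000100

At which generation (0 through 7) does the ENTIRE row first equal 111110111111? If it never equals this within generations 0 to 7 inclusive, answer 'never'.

Gen 0: 001100000100
Gen 1 (rule 30): 011010001110
Gen 2 (rule 124): 011111001011
Gen 3 (rule 54): 100000111100
Gen 4 (rule 86): 110001000110
Gen 5 (rule 30): 101011101101
Gen 6 (rule 124): 111110111111
Gen 7 (rule 54): 000001000000

Answer: 6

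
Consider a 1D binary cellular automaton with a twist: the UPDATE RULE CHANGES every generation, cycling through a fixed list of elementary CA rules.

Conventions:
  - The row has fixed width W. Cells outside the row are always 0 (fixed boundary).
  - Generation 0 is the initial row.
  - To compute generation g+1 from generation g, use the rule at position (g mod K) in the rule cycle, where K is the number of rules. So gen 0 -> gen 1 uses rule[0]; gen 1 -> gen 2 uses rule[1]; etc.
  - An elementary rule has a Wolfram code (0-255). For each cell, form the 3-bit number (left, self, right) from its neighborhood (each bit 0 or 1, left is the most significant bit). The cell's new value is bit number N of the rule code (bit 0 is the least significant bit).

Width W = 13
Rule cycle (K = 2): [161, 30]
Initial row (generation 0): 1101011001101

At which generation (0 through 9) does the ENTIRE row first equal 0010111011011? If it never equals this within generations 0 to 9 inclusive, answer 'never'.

Gen 0: 1101011001101
Gen 1 (rule 161): 0010100000010
Gen 2 (rule 30): 0110110000111
Gen 3 (rule 161): 0001000110010
Gen 4 (rule 30): 0011101101111
Gen 5 (rule 161): 1001010010110
Gen 6 (rule 30): 1111011110101
Gen 7 (rule 161): 0110101101010
Gen 8 (rule 30): 1100101001011
Gen 9 (rule 161): 0000010000100

Answer: never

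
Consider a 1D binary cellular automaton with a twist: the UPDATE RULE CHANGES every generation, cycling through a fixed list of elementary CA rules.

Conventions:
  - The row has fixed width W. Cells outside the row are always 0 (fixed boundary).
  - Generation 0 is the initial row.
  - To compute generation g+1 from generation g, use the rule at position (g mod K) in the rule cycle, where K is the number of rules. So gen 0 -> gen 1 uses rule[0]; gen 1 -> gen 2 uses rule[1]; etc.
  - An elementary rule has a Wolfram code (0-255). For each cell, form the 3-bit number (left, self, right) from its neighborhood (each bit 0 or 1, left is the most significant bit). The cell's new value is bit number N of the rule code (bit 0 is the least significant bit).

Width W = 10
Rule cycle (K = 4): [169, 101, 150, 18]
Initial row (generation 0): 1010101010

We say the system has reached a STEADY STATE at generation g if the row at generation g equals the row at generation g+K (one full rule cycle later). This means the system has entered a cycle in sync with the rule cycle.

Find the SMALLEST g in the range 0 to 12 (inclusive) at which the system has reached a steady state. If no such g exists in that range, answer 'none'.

Answer: none

Derivation:
Gen 0: 1010101010
Gen 1 (rule 169): 0101010100
Gen 2 (rule 101): 0111111101
Gen 3 (rule 150): 1011111001
Gen 4 (rule 18): 0000000110
Gen 5 (rule 169): 1111110100
Gen 6 (rule 101): 0000011101
Gen 7 (rule 150): 0000101001
Gen 8 (rule 18): 0001000110
Gen 9 (rule 169): 1100010100
Gen 10 (rule 101): 0101011101
Gen 11 (rule 150): 1101001001
Gen 12 (rule 18): 0000110110
Gen 13 (rule 169): 1110101100
Gen 14 (rule 101): 0011110101
Gen 15 (rule 150): 0101100101
Gen 16 (rule 18): 1000011000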